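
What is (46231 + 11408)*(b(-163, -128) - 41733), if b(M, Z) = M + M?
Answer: -2424238701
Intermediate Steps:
b(M, Z) = 2*M
(46231 + 11408)*(b(-163, -128) - 41733) = (46231 + 11408)*(2*(-163) - 41733) = 57639*(-326 - 41733) = 57639*(-42059) = -2424238701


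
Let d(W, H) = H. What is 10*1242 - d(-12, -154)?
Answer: 12574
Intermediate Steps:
10*1242 - d(-12, -154) = 10*1242 - 1*(-154) = 12420 + 154 = 12574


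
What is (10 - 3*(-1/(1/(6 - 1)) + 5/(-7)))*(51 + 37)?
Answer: 16720/7 ≈ 2388.6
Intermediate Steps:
(10 - 3*(-1/(1/(6 - 1)) + 5/(-7)))*(51 + 37) = (10 - 3*(-1/(1/5) + 5*(-⅐)))*88 = (10 - 3*(-1/⅕ - 5/7))*88 = (10 - 3*(-1*5 - 5/7))*88 = (10 - 3*(-5 - 5/7))*88 = (10 - 3*(-40/7))*88 = (10 + 120/7)*88 = (190/7)*88 = 16720/7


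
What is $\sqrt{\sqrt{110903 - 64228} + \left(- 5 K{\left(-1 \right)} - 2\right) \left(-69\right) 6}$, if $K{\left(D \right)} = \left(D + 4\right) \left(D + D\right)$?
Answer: $\sqrt{-11592 + 5 \sqrt{1867}} \approx 106.66 i$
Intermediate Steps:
$K{\left(D \right)} = 2 D \left(4 + D\right)$ ($K{\left(D \right)} = \left(4 + D\right) 2 D = 2 D \left(4 + D\right)$)
$\sqrt{\sqrt{110903 - 64228} + \left(- 5 K{\left(-1 \right)} - 2\right) \left(-69\right) 6} = \sqrt{\sqrt{110903 - 64228} + \left(- 5 \cdot 2 \left(-1\right) \left(4 - 1\right) - 2\right) \left(-69\right) 6} = \sqrt{\sqrt{46675} + \left(- 5 \cdot 2 \left(-1\right) 3 - 2\right) \left(-69\right) 6} = \sqrt{5 \sqrt{1867} + \left(\left(-5\right) \left(-6\right) - 2\right) \left(-69\right) 6} = \sqrt{5 \sqrt{1867} + \left(30 - 2\right) \left(-69\right) 6} = \sqrt{5 \sqrt{1867} + 28 \left(-69\right) 6} = \sqrt{5 \sqrt{1867} - 11592} = \sqrt{-11592 + 5 \sqrt{1867}}$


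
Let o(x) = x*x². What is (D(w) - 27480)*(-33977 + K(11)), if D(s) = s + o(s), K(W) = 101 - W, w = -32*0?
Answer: 931214760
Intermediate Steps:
w = 0
o(x) = x³
D(s) = s + s³
(D(w) - 27480)*(-33977 + K(11)) = ((0 + 0³) - 27480)*(-33977 + (101 - 1*11)) = ((0 + 0) - 27480)*(-33977 + (101 - 11)) = (0 - 27480)*(-33977 + 90) = -27480*(-33887) = 931214760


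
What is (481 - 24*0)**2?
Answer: 231361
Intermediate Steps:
(481 - 24*0)**2 = (481 + 0)**2 = 481**2 = 231361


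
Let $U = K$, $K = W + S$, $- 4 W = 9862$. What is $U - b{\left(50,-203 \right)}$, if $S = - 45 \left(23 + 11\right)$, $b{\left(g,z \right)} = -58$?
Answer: $- \frac{7875}{2} \approx -3937.5$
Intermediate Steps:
$S = -1530$ ($S = \left(-45\right) 34 = -1530$)
$W = - \frac{4931}{2}$ ($W = \left(- \frac{1}{4}\right) 9862 = - \frac{4931}{2} \approx -2465.5$)
$K = - \frac{7991}{2}$ ($K = - \frac{4931}{2} - 1530 = - \frac{7991}{2} \approx -3995.5$)
$U = - \frac{7991}{2} \approx -3995.5$
$U - b{\left(50,-203 \right)} = - \frac{7991}{2} - -58 = - \frac{7991}{2} + 58 = - \frac{7875}{2}$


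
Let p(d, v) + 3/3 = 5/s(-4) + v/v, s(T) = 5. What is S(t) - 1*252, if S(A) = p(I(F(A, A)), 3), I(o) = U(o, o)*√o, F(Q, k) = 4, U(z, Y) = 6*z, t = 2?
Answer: -251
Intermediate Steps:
I(o) = 6*o^(3/2) (I(o) = (6*o)*√o = 6*o^(3/2))
p(d, v) = 1 (p(d, v) = -1 + (5/5 + v/v) = -1 + (5*(⅕) + 1) = -1 + (1 + 1) = -1 + 2 = 1)
S(A) = 1
S(t) - 1*252 = 1 - 1*252 = 1 - 252 = -251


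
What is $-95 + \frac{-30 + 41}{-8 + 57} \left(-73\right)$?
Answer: $- \frac{5458}{49} \approx -111.39$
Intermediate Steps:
$-95 + \frac{-30 + 41}{-8 + 57} \left(-73\right) = -95 + \frac{11}{49} \left(-73\right) = -95 - \frac{803}{49} = - \frac{5458}{49}$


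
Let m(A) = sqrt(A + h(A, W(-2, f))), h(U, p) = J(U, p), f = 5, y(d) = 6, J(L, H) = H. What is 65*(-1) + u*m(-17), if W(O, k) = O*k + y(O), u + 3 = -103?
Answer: -65 - 106*I*sqrt(21) ≈ -65.0 - 485.75*I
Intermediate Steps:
u = -106 (u = -3 - 103 = -106)
W(O, k) = 6 + O*k (W(O, k) = O*k + 6 = 6 + O*k)
h(U, p) = p
m(A) = sqrt(-4 + A) (m(A) = sqrt(A + (6 - 2*5)) = sqrt(A + (6 - 10)) = sqrt(A - 4) = sqrt(-4 + A))
65*(-1) + u*m(-17) = 65*(-1) - 106*sqrt(-4 - 17) = -65 - 106*I*sqrt(21)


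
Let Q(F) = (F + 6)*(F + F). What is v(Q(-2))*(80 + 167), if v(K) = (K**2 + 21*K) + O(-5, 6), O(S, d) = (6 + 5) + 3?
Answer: -16302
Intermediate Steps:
Q(F) = 2*F*(6 + F) (Q(F) = (6 + F)*(2*F) = 2*F*(6 + F))
O(S, d) = 14 (O(S, d) = 11 + 3 = 14)
v(K) = 14 + K**2 + 21*K (v(K) = (K**2 + 21*K) + 14 = 14 + K**2 + 21*K)
v(Q(-2))*(80 + 167) = (14 + (2*(-2)*(6 - 2))**2 + 21*(2*(-2)*(6 - 2)))*(80 + 167) = (14 + (2*(-2)*4)**2 + 21*(2*(-2)*4))*247 = (14 + (-16)**2 + 21*(-16))*247 = (14 + 256 - 336)*247 = -66*247 = -16302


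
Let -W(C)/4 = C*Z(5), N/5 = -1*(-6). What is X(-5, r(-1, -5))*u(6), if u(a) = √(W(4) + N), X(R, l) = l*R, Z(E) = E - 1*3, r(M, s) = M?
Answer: 5*I*√2 ≈ 7.0711*I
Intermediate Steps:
N = 30 (N = 5*(-1*(-6)) = 5*6 = 30)
Z(E) = -3 + E (Z(E) = E - 3 = -3 + E)
X(R, l) = R*l
W(C) = -8*C (W(C) = -4*C*(-3 + 5) = -4*C*2 = -8*C)
u(a) = I*√2 (u(a) = √(-8*4 + 30) = √(-32 + 30) = √(-2) = I*√2)
X(-5, r(-1, -5))*u(6) = (-5*(-1))*(I*√2) = 5*(I*√2) = 5*I*√2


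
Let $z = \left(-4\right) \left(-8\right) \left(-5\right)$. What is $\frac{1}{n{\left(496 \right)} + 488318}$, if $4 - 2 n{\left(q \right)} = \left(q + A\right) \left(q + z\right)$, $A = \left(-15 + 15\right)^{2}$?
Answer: $\frac{1}{404992} \approx 2.4692 \cdot 10^{-6}$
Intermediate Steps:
$z = -160$ ($z = 32 \left(-5\right) = -160$)
$A = 0$ ($A = 0^{2} = 0$)
$n{\left(q \right)} = 2 - \frac{q \left(-160 + q\right)}{2}$ ($n{\left(q \right)} = 2 - \frac{\left(q + 0\right) \left(q - 160\right)}{2} = 2 - \frac{q \left(-160 + q\right)}{2}$)
$\frac{1}{n{\left(496 \right)} + 488318} = \frac{1}{\left(2 + 80 \cdot 496 - \frac{496^{2}}{2}\right) + 488318} = \frac{1}{\left(2 + 39680 - 123008\right) + 488318} = \frac{1}{-83326 + 488318} = \frac{1}{404992}$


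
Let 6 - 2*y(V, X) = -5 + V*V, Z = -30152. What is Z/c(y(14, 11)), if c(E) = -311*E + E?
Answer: -30152/28675 ≈ -1.0515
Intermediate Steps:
y(V, X) = 11/2 - V²/2 (y(V, X) = 3 - (-5 + V*V)/2 = 3 - (-5 + V²)/2 = 3 + (5/2 - V²/2) = 11/2 - V²/2)
c(E) = -310*E
Z/c(y(14, 11)) = -30152*(-1/(310*(11/2 - ½*14²))) = -30152*(-1/(310*(11/2 - ½*196))) = -30152*(-1/(310*(11/2 - 98))) = -30152/((-310*(-185/2))) = -30152/28675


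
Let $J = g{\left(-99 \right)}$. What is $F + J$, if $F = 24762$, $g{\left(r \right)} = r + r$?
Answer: $24564$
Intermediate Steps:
$g{\left(r \right)} = 2 r$
$J = -198$ ($J = 2 \left(-99\right) = -198$)
$F + J = 24762 - 198 = 24564$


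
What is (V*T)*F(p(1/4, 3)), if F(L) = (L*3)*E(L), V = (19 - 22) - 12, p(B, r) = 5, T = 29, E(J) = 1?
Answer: -6525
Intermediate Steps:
V = -15 (V = -3 - 12 = -15)
F(L) = 3*L (F(L) = (L*3)*1 = (3*L)*1 = 3*L)
(V*T)*F(p(1/4, 3)) = (-15*29)*(3*5) = -435*15 = -6525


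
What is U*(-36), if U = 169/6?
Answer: -1014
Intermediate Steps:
U = 169/6 (U = 169*(⅙) = 169/6 ≈ 28.167)
U*(-36) = (169/6)*(-36) = -1014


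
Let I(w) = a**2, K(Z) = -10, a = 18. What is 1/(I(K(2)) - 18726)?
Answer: -1/18402 ≈ -5.4342e-5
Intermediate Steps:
I(w) = 324 (I(w) = 18**2 = 324)
1/(I(K(2)) - 18726) = 1/(324 - 18726) = 1/(-18402) = -1/18402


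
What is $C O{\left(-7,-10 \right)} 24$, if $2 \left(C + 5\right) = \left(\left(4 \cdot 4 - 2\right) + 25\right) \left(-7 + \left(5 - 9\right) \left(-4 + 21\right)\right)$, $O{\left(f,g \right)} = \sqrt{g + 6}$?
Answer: $- 70440 i \approx - 70440.0 i$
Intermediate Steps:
$O{\left(f,g \right)} = \sqrt{6 + g}$
$C = - \frac{2935}{2}$ ($C = -5 + \frac{\left(\left(4 \cdot 4 - 2\right) + 25\right) \left(-7 + \left(5 - 9\right) \left(-4 + 21\right)\right)}{2} = -5 + \frac{\left(\left(16 - 2\right) + 25\right) \left(-7 - 68\right)}{2} = -5 + \frac{\left(14 + 25\right) \left(-7 - 68\right)}{2} = -5 + \frac{39 \left(-75\right)}{2} = -5 + \frac{1}{2} \left(-2925\right) = -5 - \frac{2925}{2} = - \frac{2935}{2} \approx -1467.5$)
$C O{\left(-7,-10 \right)} 24 = - \frac{2935 \sqrt{6 - 10}}{2} \cdot 24 = - \frac{2935 \sqrt{-4}}{2} \cdot 24 = - \frac{2935 \cdot 2 i}{2} \cdot 24 = - 2935 i 24 = - 70440 i$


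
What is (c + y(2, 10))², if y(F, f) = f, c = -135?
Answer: 15625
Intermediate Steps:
(c + y(2, 10))² = (-135 + 10)² = (-125)² = 15625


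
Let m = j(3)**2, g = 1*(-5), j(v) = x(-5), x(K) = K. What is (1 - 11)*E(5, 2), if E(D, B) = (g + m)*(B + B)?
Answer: -800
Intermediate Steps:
j(v) = -5
g = -5
m = 25 (m = (-5)**2 = 25)
E(D, B) = 40*B (E(D, B) = (-5 + 25)*(B + B) = 20*(2*B) = 40*B)
(1 - 11)*E(5, 2) = (1 - 11)*(40*2) = -10*80 = -800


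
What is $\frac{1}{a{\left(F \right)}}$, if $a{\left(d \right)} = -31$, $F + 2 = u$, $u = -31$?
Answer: $- \frac{1}{31} \approx -0.032258$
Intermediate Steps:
$F = -33$ ($F = -2 - 31 = -33$)
$\frac{1}{a{\left(F \right)}} = \frac{1}{-31} = - \frac{1}{31}$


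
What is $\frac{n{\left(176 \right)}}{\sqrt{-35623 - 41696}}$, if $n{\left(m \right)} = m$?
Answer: $- \frac{16 i \sqrt{71}}{213} \approx - 0.63295 i$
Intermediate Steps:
$\frac{n{\left(176 \right)}}{\sqrt{-35623 - 41696}} = \frac{176}{\sqrt{-35623 - 41696}} = \frac{176}{\sqrt{-77319}} = \frac{176}{33 i \sqrt{71}} = 176 \left(- \frac{i \sqrt{71}}{2343}\right) = - \frac{16 i \sqrt{71}}{213}$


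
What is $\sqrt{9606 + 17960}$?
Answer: $\sqrt{27566} \approx 166.03$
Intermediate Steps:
$\sqrt{9606 + 17960} = \sqrt{27566}$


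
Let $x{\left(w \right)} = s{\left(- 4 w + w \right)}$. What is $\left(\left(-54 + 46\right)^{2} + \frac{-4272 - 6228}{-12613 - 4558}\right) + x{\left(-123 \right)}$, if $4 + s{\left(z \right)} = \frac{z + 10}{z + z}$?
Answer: $\frac{110655527}{1810314} \approx 61.125$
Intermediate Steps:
$s{\left(z \right)} = -4 + \frac{10 + z}{2 z}$ ($s{\left(z \right)} = -4 + \frac{z + 10}{z + z} = -4 + \frac{10 + z}{2 z}$)
$x{\left(w \right)} = - \frac{7}{2} - \frac{5}{3 w}$ ($x{\left(w \right)} = - \frac{7}{2} + \frac{5}{- 4 w + w} = - \frac{7}{2} + \frac{5}{\left(-3\right) w} = - \frac{7}{2} + 5 \left(- \frac{1}{3 w}\right) = - \frac{7}{2} - \frac{5}{3 w}$)
$\left(\left(-54 + 46\right)^{2} + \frac{-4272 - 6228}{-12613 - 4558}\right) + x{\left(-123 \right)} = \left(\left(-54 + 46\right)^{2} + \frac{-4272 - 6228}{-12613 - 4558}\right) + \frac{-10 - -2583}{6 \left(-123\right)} = \left(\left(-8\right)^{2} - \frac{10500}{-17171}\right) + \frac{1}{6} \left(- \frac{1}{123}\right) \left(-10 + 2583\right) = \left(64 - - \frac{1500}{2453}\right) + \frac{1}{6} \left(- \frac{1}{123}\right) 2573 = \left(64 + \frac{1500}{2453}\right) - \frac{2573}{738} = \frac{158492}{2453} - \frac{2573}{738} = \frac{110655527}{1810314}$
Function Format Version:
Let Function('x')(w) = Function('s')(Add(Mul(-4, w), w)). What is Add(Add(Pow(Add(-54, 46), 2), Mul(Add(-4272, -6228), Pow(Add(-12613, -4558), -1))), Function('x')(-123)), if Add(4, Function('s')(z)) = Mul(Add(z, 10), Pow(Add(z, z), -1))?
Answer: Rational(110655527, 1810314) ≈ 61.125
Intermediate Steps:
Function('s')(z) = Add(-4, Mul(Rational(1, 2), Pow(z, -1), Add(10, z))) (Function('s')(z) = Add(-4, Mul(Add(z, 10), Pow(Add(z, z), -1))) = Add(-4, Mul(Add(10, z), Pow(Mul(2, z), -1))) = Add(-4, Mul(Add(10, z), Mul(Rational(1, 2), Pow(z, -1)))) = Add(-4, Mul(Rational(1, 2), Pow(z, -1), Add(10, z))))
Function('x')(w) = Add(Rational(-7, 2), Mul(Rational(-5, 3), Pow(w, -1))) (Function('x')(w) = Add(Rational(-7, 2), Mul(5, Pow(Add(Mul(-4, w), w), -1))) = Add(Rational(-7, 2), Mul(5, Pow(Mul(-3, w), -1))) = Add(Rational(-7, 2), Mul(5, Mul(Rational(-1, 3), Pow(w, -1)))) = Add(Rational(-7, 2), Mul(Rational(-5, 3), Pow(w, -1))))
Add(Add(Pow(Add(-54, 46), 2), Mul(Add(-4272, -6228), Pow(Add(-12613, -4558), -1))), Function('x')(-123)) = Add(Add(Pow(Add(-54, 46), 2), Mul(Add(-4272, -6228), Pow(Add(-12613, -4558), -1))), Mul(Rational(1, 6), Pow(-123, -1), Add(-10, Mul(-21, -123)))) = Add(Add(Pow(-8, 2), Mul(-10500, Pow(-17171, -1))), Mul(Rational(1, 6), Rational(-1, 123), Add(-10, 2583))) = Add(Add(64, Mul(-10500, Rational(-1, 17171))), Mul(Rational(1, 6), Rational(-1, 123), 2573)) = Add(Add(64, Rational(1500, 2453)), Rational(-2573, 738)) = Add(Rational(158492, 2453), Rational(-2573, 738)) = Rational(110655527, 1810314)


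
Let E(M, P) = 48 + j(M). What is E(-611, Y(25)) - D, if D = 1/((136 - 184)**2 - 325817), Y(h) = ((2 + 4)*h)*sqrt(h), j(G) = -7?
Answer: 13264034/323513 ≈ 41.000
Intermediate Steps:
Y(h) = 6*h**(3/2) (Y(h) = (6*h)*sqrt(h) = 6*h**(3/2))
E(M, P) = 41 (E(M, P) = 48 - 7 = 41)
D = -1/323513 (D = 1/((-48)**2 - 325817) = 1/(2304 - 325817) = 1/(-323513) = -1/323513 ≈ -3.0911e-6)
E(-611, Y(25)) - D = 41 - 1*(-1/323513) = 41 + 1/323513 = 13264034/323513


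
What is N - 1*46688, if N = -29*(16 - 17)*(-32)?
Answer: -47616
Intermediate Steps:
N = -928 (N = -29*(-1)*(-32) = 29*(-32) = -928)
N - 1*46688 = -928 - 1*46688 = -928 - 46688 = -47616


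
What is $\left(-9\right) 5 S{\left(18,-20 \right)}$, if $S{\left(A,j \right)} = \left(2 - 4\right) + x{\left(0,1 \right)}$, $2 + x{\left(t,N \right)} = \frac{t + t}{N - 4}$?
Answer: $180$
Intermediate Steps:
$x{\left(t,N \right)} = -2 + \frac{2 t}{-4 + N}$ ($x{\left(t,N \right)} = -2 + \frac{t + t}{N - 4} = -2 + \frac{2 t}{-4 + N}$)
$S{\left(A,j \right)} = -4$ ($S{\left(A,j \right)} = \left(2 - 4\right) + \frac{2 \left(4 + 0 - 1\right)}{-4 + 1} = -2 + \frac{2 \left(4 + 0 - 1\right)}{-3} = -2 + 2 \left(- \frac{1}{3}\right) 3 = -2 - 2 = -4$)
$\left(-9\right) 5 S{\left(18,-20 \right)} = \left(-9\right) 5 \left(-4\right) = \left(-45\right) \left(-4\right) = 180$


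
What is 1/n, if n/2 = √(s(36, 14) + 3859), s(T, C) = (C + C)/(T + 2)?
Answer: √1393365/146670 ≈ 0.0080481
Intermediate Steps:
s(T, C) = 2*C/(2 + T) (s(T, C) = (2*C)/(2 + T) = 2*C/(2 + T))
n = 2*√1393365/19 (n = 2*√(2*14/(2 + 36) + 3859) = 2*√(2*14/38 + 3859) = 2*√(2*14*(1/38) + 3859) = 2*√(14/19 + 3859) = 2*√(73335/19) = 2*(√1393365/19) = 2*√1393365/19 ≈ 124.25)
1/n = 1/(2*√1393365/19) = √1393365/146670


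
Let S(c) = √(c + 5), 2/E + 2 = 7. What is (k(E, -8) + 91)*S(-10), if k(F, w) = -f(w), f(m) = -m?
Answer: 83*I*√5 ≈ 185.59*I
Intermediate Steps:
E = ⅖ (E = 2/(-2 + 7) = 2/5 = 2*(⅕) = ⅖ ≈ 0.40000)
k(F, w) = w (k(F, w) = -(-1)*w = w)
S(c) = √(5 + c)
(k(E, -8) + 91)*S(-10) = (-8 + 91)*√(5 - 10) = 83*√(-5) = 83*(I*√5) = 83*I*√5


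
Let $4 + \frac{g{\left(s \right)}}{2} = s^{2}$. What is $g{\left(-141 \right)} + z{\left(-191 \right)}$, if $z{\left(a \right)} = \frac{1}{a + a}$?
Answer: $\frac{15186027}{382} \approx 39754.0$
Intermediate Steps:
$z{\left(a \right)} = \frac{1}{2 a}$
$g{\left(s \right)} = -8 + 2 s^{2}$
$g{\left(-141 \right)} + z{\left(-191 \right)} = \left(-8 + 2 \left(-141\right)^{2}\right) + \frac{1}{2 \left(-191\right)} = \left(-8 + 2 \cdot 19881\right) + \frac{1}{2} \left(- \frac{1}{191}\right) = \left(-8 + 39762\right) - \frac{1}{382} = 39754 - \frac{1}{382} = \frac{15186027}{382}$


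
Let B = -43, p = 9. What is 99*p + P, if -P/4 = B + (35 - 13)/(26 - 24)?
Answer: 1019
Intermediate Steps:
P = 128 (P = -4*(-43 + (35 - 13)/(26 - 24)) = -4*(-43 + 22/2) = -4*(-43 + 22*(1/2)) = -4*(-43 + 11) = -4*(-32) = 128)
99*p + P = 99*9 + 128 = 891 + 128 = 1019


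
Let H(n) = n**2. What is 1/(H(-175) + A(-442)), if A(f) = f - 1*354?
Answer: 1/29829 ≈ 3.3524e-5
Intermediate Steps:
A(f) = -354 + f (A(f) = f - 354 = -354 + f)
1/(H(-175) + A(-442)) = 1/((-175)**2 + (-354 - 442)) = 1/(30625 - 796) = 1/29829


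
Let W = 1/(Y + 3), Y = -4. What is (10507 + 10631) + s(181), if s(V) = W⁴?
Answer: 21139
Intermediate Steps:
W = -1 (W = 1/(-4 + 3) = 1/(-1) = -1)
s(V) = 1 (s(V) = (-1)⁴ = 1)
(10507 + 10631) + s(181) = (10507 + 10631) + 1 = 21138 + 1 = 21139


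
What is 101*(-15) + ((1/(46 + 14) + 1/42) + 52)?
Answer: -614443/420 ≈ -1463.0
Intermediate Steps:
101*(-15) + ((1/(46 + 14) + 1/42) + 52) = -1515 + ((1/60 + 1/42) + 52) = -1515 + (17/420 + 52) = -1515 + 21857/420 = -614443/420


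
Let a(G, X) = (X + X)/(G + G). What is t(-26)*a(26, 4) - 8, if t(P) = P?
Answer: -12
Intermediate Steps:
a(G, X) = X/G (a(G, X) = (2*X)/((2*G)) = (2*X)*(1/(2*G)) = X/G)
t(-26)*a(26, 4) - 8 = -104/26 - 8 = -26*2/13 - 8 = -4 - 8 = -12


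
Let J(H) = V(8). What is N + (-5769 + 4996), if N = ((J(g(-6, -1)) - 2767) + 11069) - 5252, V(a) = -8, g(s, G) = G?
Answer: 2269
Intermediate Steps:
J(H) = -8
N = 3042 (N = ((-8 - 2767) + 11069) - 5252 = (-2775 + 11069) - 5252 = 8294 - 5252 = 3042)
N + (-5769 + 4996) = 3042 + (-5769 + 4996) = 3042 - 773 = 2269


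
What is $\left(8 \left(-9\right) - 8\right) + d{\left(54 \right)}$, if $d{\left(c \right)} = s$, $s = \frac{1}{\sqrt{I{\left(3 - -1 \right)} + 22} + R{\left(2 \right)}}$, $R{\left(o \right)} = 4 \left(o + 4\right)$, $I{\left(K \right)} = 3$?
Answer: $- \frac{2319}{29} \approx -79.966$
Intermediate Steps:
$R{\left(o \right)} = 16 + 4 o$ ($R{\left(o \right)} = 4 \left(4 + o\right) = 16 + 4 o$)
$s = \frac{1}{29}$ ($s = \frac{1}{\sqrt{3 + 22} + \left(16 + 4 \cdot 2\right)} = \frac{1}{\sqrt{25} + \left(16 + 8\right)} = \frac{1}{5 + 24} = \frac{1}{29} \approx 0.034483$)
$d{\left(c \right)} = \frac{1}{29}$
$\left(8 \left(-9\right) - 8\right) + d{\left(54 \right)} = \left(8 \left(-9\right) - 8\right) + \frac{1}{29} = \left(-72 - 8\right) + \frac{1}{29} = -80 + \frac{1}{29} = - \frac{2319}{29}$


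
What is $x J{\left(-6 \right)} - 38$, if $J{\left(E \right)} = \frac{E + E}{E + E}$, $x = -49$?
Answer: $-87$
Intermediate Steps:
$J{\left(E \right)} = 1$ ($J{\left(E \right)} = \frac{2 E}{2 E} = 2 E \frac{1}{2 E} = 1$)
$x J{\left(-6 \right)} - 38 = \left(-49\right) 1 - 38 = -49 - 38 = -87$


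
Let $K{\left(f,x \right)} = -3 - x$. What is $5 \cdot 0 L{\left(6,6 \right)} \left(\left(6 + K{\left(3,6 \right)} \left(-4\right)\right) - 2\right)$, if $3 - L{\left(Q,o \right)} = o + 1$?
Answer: $0$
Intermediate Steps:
$L{\left(Q,o \right)} = 2 - o$ ($L{\left(Q,o \right)} = 3 - \left(o + 1\right) = 3 - \left(1 + o\right) = 2 - o$)
$5 \cdot 0 L{\left(6,6 \right)} \left(\left(6 + K{\left(3,6 \right)} \left(-4\right)\right) - 2\right) = 5 \cdot 0 \left(2 - 6\right) \left(\left(6 + \left(-3 - 6\right) \left(-4\right)\right) - 2\right) = 0 \left(2 - 6\right) \left(\left(6 + \left(-3 - 6\right) \left(-4\right)\right) + \left(-15 + 13\right)\right) = 0 \left(-4\right) \left(\left(6 - -36\right) - 2\right) = 0 \left(\left(6 + 36\right) - 2\right) = 0 \left(42 - 2\right) = 0 \cdot 40 = 0$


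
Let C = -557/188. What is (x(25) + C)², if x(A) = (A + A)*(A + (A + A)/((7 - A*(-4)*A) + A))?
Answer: 22058166339766561/14161952016 ≈ 1.5576e+6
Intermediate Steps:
C = -557/188 (C = -557*1/188 = -557/188 ≈ -2.9628)
x(A) = 2*A*(A + 2*A/(7 + A + 4*A²)) (x(A) = (2*A)*(A + (2*A)/((7 - (-4*A)*A) + A)) = (2*A)*(A + (2*A)/((7 - (-4)*A²) + A)) = (2*A)*(A + (2*A)/((7 + 4*A²) + A)) = (2*A)*(A + (2*A)/(7 + A + 4*A²)) = (2*A)*(A + 2*A/(7 + A + 4*A²)) = 2*A*(A + 2*A/(7 + A + 4*A²)))
(x(25) + C)² = (2*25²*(9 + 25 + 4*25²)/(7 + 25 + 4*25²) - 557/188)² = (2*625*(9 + 25 + 4*625)/(7 + 25 + 4*625) - 557/188)² = (2*625*(9 + 25 + 2500)/(7 + 25 + 2500) - 557/188)² = (2*625*2534/2532 - 557/188)² = (2*625*(1/2532)*2534 - 557/188)² = (791875/633 - 557/188)² = (148519919/119004)² = 22058166339766561/14161952016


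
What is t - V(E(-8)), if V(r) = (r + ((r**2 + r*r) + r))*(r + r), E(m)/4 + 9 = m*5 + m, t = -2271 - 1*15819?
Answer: 47183382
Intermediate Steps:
t = -18090 (t = -2271 - 15819 = -18090)
E(m) = -36 + 24*m (E(m) = -36 + 4*(m*5 + m) = -36 + 4*(5*m + m) = -36 + 4*(6*m) = -36 + 24*m)
V(r) = 2*r*(2*r + 2*r**2) (V(r) = (r + ((r**2 + r**2) + r))*(2*r) = (r + (2*r**2 + r))*(2*r) = (r + (r + 2*r**2))*(2*r) = (2*r + 2*r**2)*(2*r) = 2*r*(2*r + 2*r**2))
t - V(E(-8)) = -18090 - 4*(-36 + 24*(-8))**2*(1 + (-36 + 24*(-8))) = -18090 - 4*(-36 - 192)**2*(1 + (-36 - 192)) = -18090 - 4*(-228)**2*(1 - 228) = -18090 - 4*51984*(-227) = -18090 - 1*(-47201472) = -18090 + 47201472 = 47183382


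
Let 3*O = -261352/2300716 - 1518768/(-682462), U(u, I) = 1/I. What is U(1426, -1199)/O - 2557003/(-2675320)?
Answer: 5244530607966561433/5494014688276997320 ≈ 0.95459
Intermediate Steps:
O = 37680579878/53527883277 (O = (-261352/2300716 - 1518768/(-682462))/3 = (-261352*1/2300716 - 1518768*(-1/682462))/3 = (-65338/575179 + 759384/341231)/3 = (⅓)*(37680579878/17842627759) = 37680579878/53527883277 ≈ 0.70394)
U(1426, -1199)/O - 2557003/(-2675320) = 1/((-1199)*(37680579878/53527883277)) - 2557003/(-2675320) = -1/1199*53527883277/37680579878 - 2557003*(-1/2675320) = -4866171207/4107183206702 + 2557003/2675320 = 5244530607966561433/5494014688276997320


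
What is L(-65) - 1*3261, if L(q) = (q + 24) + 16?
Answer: -3286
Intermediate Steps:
L(q) = 40 + q (L(q) = (24 + q) + 16 = 40 + q)
L(-65) - 1*3261 = (40 - 65) - 1*3261 = -25 - 3261 = -3286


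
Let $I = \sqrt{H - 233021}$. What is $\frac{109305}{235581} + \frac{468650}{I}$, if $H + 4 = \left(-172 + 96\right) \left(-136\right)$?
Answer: $\frac{36435}{78527} - \frac{468650 i \sqrt{222689}}{222689} \approx 0.46398 - 993.11 i$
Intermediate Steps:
$H = 10332$ ($H = -4 + \left(-172 + 96\right) \left(-136\right) = -4 - -10336 = -4 + 10336 = 10332$)
$I = i \sqrt{222689}$ ($I = \sqrt{10332 - 233021} = \sqrt{-222689} = i \sqrt{222689} \approx 471.9 i$)
$\frac{109305}{235581} + \frac{468650}{I} = \frac{109305}{235581} + \frac{468650}{i \sqrt{222689}} = 109305 \cdot \frac{1}{235581} + 468650 \left(- \frac{i \sqrt{222689}}{222689}\right) = \frac{36435}{78527} - \frac{468650 i \sqrt{222689}}{222689}$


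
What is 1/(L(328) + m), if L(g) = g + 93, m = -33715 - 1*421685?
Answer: -1/454979 ≈ -2.1979e-6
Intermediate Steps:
m = -455400 (m = -33715 - 421685 = -455400)
L(g) = 93 + g
1/(L(328) + m) = 1/((93 + 328) - 455400) = 1/(421 - 455400) = 1/(-454979) = -1/454979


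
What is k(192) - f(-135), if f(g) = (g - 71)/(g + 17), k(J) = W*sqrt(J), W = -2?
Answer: -103/59 - 16*sqrt(3) ≈ -29.459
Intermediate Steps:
k(J) = -2*sqrt(J)
f(g) = (-71 + g)/(17 + g)
k(192) - f(-135) = -16*sqrt(3) - (-71 - 135)/(17 - 135) = -16*sqrt(3) - (-206)/(-118) = -16*sqrt(3) - (-1)*(-206)/118 = -16*sqrt(3) - 1*103/59 = -16*sqrt(3) - 103/59 = -103/59 - 16*sqrt(3)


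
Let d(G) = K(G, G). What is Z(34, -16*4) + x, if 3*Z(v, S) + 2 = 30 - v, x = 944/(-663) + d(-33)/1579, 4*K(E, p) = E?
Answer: -14359199/4187508 ≈ -3.4291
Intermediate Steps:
K(E, p) = E/4
d(G) = G/4
x = -5984183/4187508 (x = 944/(-663) + ((¼)*(-33))/1579 = 944*(-1/663) - 33/4*1/1579 = -944/663 - 33/6316 = -5984183/4187508 ≈ -1.4291)
Z(v, S) = 28/3 - v/3 (Z(v, S) = -⅔ + (30 - v)/3 = -⅔ + (10 - v/3) = 28/3 - v/3)
Z(34, -16*4) + x = (28/3 - ⅓*34) - 5984183/4187508 = (28/3 - 34/3) - 5984183/4187508 = -2 - 5984183/4187508 = -14359199/4187508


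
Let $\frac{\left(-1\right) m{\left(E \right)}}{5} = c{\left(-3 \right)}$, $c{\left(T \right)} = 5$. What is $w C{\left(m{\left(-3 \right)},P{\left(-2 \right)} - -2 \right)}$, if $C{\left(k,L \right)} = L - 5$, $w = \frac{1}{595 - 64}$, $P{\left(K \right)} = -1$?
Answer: $- \frac{4}{531} \approx -0.007533$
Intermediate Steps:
$w = \frac{1}{531} \approx 0.0018832$
$m{\left(E \right)} = -25$ ($m{\left(E \right)} = \left(-5\right) 5 = -25$)
$C{\left(k,L \right)} = -5 + L$
$w C{\left(m{\left(-3 \right)},P{\left(-2 \right)} - -2 \right)} = \frac{-5 - -1}{531} = \frac{-5 + \left(-1 + 2\right)}{531} = \frac{-5 + 1}{531} = \frac{1}{531} \left(-4\right) = - \frac{4}{531}$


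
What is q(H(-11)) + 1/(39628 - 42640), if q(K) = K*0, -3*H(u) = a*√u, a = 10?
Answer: -1/3012 ≈ -0.00033201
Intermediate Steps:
H(u) = -10*√u/3
q(K) = 0
q(H(-11)) + 1/(39628 - 42640) = 0 + 1/(39628 - 42640) = 0 + 1/(-3012) = 0 - 1/3012 = -1/3012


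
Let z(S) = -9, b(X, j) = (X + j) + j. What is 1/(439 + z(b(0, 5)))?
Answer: 1/430 ≈ 0.0023256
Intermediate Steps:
b(X, j) = X + 2*j
1/(439 + z(b(0, 5))) = 1/(439 - 9) = 1/430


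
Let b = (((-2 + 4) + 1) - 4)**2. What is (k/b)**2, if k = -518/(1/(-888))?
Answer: 211585280256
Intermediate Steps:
k = 459984 (k = -518/(-1/888) = -518*(-888) = 459984)
b = 1 (b = ((2 + 1) - 4)**2 = (3 - 4)**2 = (-1)**2 = 1)
(k/b)**2 = (459984/1)**2 = (459984*1)**2 = 459984**2 = 211585280256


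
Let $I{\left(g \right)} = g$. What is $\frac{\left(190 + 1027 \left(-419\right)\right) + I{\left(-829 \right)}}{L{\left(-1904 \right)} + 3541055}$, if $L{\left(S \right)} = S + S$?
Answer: $- \frac{430952}{3537247} \approx -0.12183$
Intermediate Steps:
$L{\left(S \right)} = 2 S$
$\frac{\left(190 + 1027 \left(-419\right)\right) + I{\left(-829 \right)}}{L{\left(-1904 \right)} + 3541055} = \frac{\left(190 + 1027 \left(-419\right)\right) - 829}{2 \left(-1904\right) + 3541055} = \frac{\left(190 - 430313\right) - 829}{-3808 + 3541055} = \frac{-430123 - 829}{3537247} = \left(-430952\right) \frac{1}{3537247} = - \frac{430952}{3537247}$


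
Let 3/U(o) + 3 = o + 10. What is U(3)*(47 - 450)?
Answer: -1209/10 ≈ -120.90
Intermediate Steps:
U(o) = 3/(7 + o) (U(o) = 3/(-3 + (o + 10)) = 3/(-3 + (10 + o)) = 3/(7 + o))
U(3)*(47 - 450) = (3/(7 + 3))*(47 - 450) = (3/10)*(-403) = -1209/10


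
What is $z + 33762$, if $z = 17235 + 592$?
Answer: $51589$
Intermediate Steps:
$z = 17827$
$z + 33762 = 17827 + 33762 = 51589$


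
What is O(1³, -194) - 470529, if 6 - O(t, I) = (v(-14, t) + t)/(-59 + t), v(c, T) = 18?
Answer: -27290315/58 ≈ -4.7052e+5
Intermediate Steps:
O(t, I) = 6 - (18 + t)/(-59 + t)
O(1³, -194) - 470529 = (-372 + 5*1³)/(-59 + 1³) - 470529 = (-372 + 5*1)/(-59 + 1) - 470529 = (-372 + 5)/(-58) - 470529 = -1/58*(-367) - 470529 = 367/58 - 470529 = -27290315/58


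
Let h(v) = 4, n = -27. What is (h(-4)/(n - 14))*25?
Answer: -100/41 ≈ -2.4390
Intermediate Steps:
(h(-4)/(n - 14))*25 = (4/(-27 - 14))*25 = (4/(-41))*25 = -1/41*4*25 = -4/41*25 = -100/41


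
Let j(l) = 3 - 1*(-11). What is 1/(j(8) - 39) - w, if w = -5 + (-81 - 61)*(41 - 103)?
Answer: -219976/25 ≈ -8799.0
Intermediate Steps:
j(l) = 14 (j(l) = 3 + 11 = 14)
w = 8799 (w = -5 - 142*(-62) = -5 + 8804 = 8799)
1/(j(8) - 39) - w = 1/(14 - 39) - 1*8799 = 1/(-25) - 8799 = -1/25 - 8799 = -219976/25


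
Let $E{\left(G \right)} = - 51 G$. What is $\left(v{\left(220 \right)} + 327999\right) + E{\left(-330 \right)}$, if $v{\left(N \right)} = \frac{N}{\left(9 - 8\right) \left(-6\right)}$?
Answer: $\frac{1034377}{3} \approx 3.4479 \cdot 10^{5}$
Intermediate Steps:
$v{\left(N \right)} = - \frac{N}{6}$ ($v{\left(N \right)} = \frac{N}{1 \left(-6\right)} = \frac{N}{-6} = N \left(- \frac{1}{6}\right) = - \frac{N}{6}$)
$\left(v{\left(220 \right)} + 327999\right) + E{\left(-330 \right)} = \left(\left(- \frac{1}{6}\right) 220 + 327999\right) - -16830 = \left(- \frac{110}{3} + 327999\right) + 16830 = \frac{983887}{3} + 16830 = \frac{1034377}{3}$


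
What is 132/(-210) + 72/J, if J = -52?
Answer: -916/455 ≈ -2.0132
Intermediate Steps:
132/(-210) + 72/J = 132/(-210) + 72/(-52) = 132*(-1/210) + 72*(-1/52) = -22/35 - 18/13 = -916/455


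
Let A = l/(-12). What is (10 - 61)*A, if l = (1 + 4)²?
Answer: 425/4 ≈ 106.25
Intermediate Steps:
l = 25 (l = 5² = 25)
A = -25/12 (A = 25/(-12) = 25*(-1/12) = -25/12 ≈ -2.0833)
(10 - 61)*A = (10 - 61)*(-25/12) = -51*(-25/12) = 425/4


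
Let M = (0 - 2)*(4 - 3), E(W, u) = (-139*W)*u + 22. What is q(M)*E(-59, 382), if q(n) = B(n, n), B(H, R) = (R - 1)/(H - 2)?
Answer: 2349603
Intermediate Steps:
E(W, u) = 22 - 139*W*u (E(W, u) = -139*W*u + 22 = 22 - 139*W*u)
B(H, R) = (-1 + R)/(-2 + H)
M = -2 (M = -2*1 = -2)
q(n) = (-1 + n)/(-2 + n)
q(M)*E(-59, 382) = ((-1 - 2)/(-2 - 2))*(22 - 139*(-59)*382) = (-3/(-4))*(22 + 3132782) = -1/4*(-3)*3132804 = (3/4)*3132804 = 2349603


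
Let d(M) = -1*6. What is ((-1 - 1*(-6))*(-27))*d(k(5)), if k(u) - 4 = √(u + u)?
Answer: 810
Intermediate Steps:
k(u) = 4 + √2*√u (k(u) = 4 + √(u + u) = 4 + √(2*u) = 4 + √2*√u)
d(M) = -6
((-1 - 1*(-6))*(-27))*d(k(5)) = ((-1 - 1*(-6))*(-27))*(-6) = ((-1 + 6)*(-27))*(-6) = (5*(-27))*(-6) = -135*(-6) = 810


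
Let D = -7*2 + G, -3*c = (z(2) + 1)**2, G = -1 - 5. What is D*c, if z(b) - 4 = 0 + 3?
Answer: 1280/3 ≈ 426.67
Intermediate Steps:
z(b) = 7 (z(b) = 4 + (0 + 3) = 4 + 3 = 7)
G = -6
c = -64/3 (c = -(7 + 1)**2/3 = -1/3*8**2 = -1/3*64 = -64/3 ≈ -21.333)
D = -20 (D = -7*2 - 6 = -14 - 6 = -20)
D*c = -20*(-64/3) = 1280/3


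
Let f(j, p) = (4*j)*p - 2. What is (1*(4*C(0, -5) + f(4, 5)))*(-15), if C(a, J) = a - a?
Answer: -1170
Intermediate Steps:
C(a, J) = 0
f(j, p) = -2 + 4*j*p (f(j, p) = 4*j*p - 2 = -2 + 4*j*p)
(1*(4*C(0, -5) + f(4, 5)))*(-15) = (1*(4*0 + (-2 + 4*4*5)))*(-15) = (1*(0 + (-2 + 80)))*(-15) = (1*(0 + 78))*(-15) = (1*78)*(-15) = 78*(-15) = -1170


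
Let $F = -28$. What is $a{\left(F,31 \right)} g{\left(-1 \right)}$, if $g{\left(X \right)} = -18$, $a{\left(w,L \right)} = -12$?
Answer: $216$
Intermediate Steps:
$a{\left(F,31 \right)} g{\left(-1 \right)} = \left(-12\right) \left(-18\right) = 216$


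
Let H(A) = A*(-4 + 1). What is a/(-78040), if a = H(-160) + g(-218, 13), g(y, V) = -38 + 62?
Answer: -63/9755 ≈ -0.0064582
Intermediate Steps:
g(y, V) = 24
H(A) = -3*A (H(A) = A*(-3) = -3*A)
a = 504 (a = -3*(-160) + 24 = 480 + 24 = 504)
a/(-78040) = 504/(-78040) = 504*(-1/78040) = -63/9755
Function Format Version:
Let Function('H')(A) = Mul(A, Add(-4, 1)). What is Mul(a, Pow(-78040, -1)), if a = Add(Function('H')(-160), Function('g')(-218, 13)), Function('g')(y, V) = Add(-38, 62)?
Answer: Rational(-63, 9755) ≈ -0.0064582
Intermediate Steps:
Function('g')(y, V) = 24
Function('H')(A) = Mul(-3, A) (Function('H')(A) = Mul(A, -3) = Mul(-3, A))
a = 504 (a = Add(Mul(-3, -160), 24) = Add(480, 24) = 504)
Mul(a, Pow(-78040, -1)) = Mul(504, Pow(-78040, -1)) = Mul(504, Rational(-1, 78040)) = Rational(-63, 9755)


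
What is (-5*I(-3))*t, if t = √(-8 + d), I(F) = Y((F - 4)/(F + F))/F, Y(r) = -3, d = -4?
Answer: -10*I*√3 ≈ -17.32*I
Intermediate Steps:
I(F) = -3/F
t = 2*I*√3 (t = √(-8 - 4) = √(-12) = 2*I*√3 ≈ 3.4641*I)
(-5*I(-3))*t = (-(-15)/(-3))*(2*I*√3) = (-(-15)*(-1)/3)*(2*I*√3) = (-5*1)*(2*I*√3) = -10*I*√3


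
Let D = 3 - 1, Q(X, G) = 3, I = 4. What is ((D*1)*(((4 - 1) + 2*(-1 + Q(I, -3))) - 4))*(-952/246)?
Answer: -952/41 ≈ -23.220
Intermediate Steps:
D = 2
((D*1)*(((4 - 1) + 2*(-1 + Q(I, -3))) - 4))*(-952/246) = ((2*1)*(((4 - 1) + 2*(-1 + 3)) - 4))*(-952/246) = (2*((3 + 2*2) - 4))*(-952*1/246) = (2*((3 + 4) - 4))*(-476/123) = (2*(7 - 4))*(-476/123) = (2*3)*(-476/123) = 6*(-476/123) = -952/41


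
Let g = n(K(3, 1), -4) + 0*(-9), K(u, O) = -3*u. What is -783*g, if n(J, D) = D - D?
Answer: 0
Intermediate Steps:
n(J, D) = 0
g = 0 (g = 0 + 0*(-9) = 0 + 0 = 0)
-783*g = -783*0 = 0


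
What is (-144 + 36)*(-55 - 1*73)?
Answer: 13824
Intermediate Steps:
(-144 + 36)*(-55 - 1*73) = -108*(-55 - 73) = -108*(-128) = 13824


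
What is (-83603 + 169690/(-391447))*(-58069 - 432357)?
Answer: 16049834892626406/391447 ≈ 4.1001e+10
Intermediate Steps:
(-83603 + 169690/(-391447))*(-58069 - 432357) = (-83603 + 169690*(-1/391447))*(-490426) = (-83603 - 169690/391447)*(-490426) = -32726313231/391447*(-490426) = 16049834892626406/391447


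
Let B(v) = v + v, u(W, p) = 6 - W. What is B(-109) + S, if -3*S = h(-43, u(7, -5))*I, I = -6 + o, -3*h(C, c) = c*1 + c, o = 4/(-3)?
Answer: -5842/27 ≈ -216.37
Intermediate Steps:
o = -4/3 (o = 4*(-⅓) = -4/3 ≈ -1.3333)
h(C, c) = -2*c/3 (h(C, c) = -(c*1 + c)/3 = -(c + c)/3 = -2*c/3)
I = -22/3 (I = -6 - 4/3 = -22/3 ≈ -7.3333)
B(v) = 2*v
S = 44/27 (S = -(-2*(6 - 1*7)/3)*(-22)/(3*3) = -(-2*(6 - 7)/3)*(-22)/(3*3) = -(-⅔*(-1))*(-22)/(3*3) = -2*(-22)/(9*3) = -⅓*(-44/9) = 44/27 ≈ 1.6296)
B(-109) + S = 2*(-109) + 44/27 = -218 + 44/27 = -5842/27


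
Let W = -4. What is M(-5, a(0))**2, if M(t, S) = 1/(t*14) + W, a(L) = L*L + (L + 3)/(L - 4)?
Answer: 78961/4900 ≈ 16.115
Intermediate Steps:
a(L) = L**2 + (3 + L)/(-4 + L)
M(t, S) = -4 + 1/(14*t) (M(t, S) = 1/(t*14) - 4 = (1/14)/t - 4 = 1/(14*t) - 4 = -4 + 1/(14*t))
M(-5, a(0))**2 = (-4 + (1/14)/(-5))**2 = (-4 + (1/14)*(-1/5))**2 = (-4 - 1/70)**2 = (-281/70)**2 = 78961/4900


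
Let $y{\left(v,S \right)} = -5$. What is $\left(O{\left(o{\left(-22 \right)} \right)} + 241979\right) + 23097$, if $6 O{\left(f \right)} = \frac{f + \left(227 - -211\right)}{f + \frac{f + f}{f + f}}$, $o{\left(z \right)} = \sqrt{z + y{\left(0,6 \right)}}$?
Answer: $\frac{14844411}{56} - \frac{437 i \sqrt{3}}{56} \approx 2.6508 \cdot 10^{5} - 13.516 i$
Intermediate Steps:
$o{\left(z \right)} = \sqrt{-5 + z}$ ($o{\left(z \right)} = \sqrt{z - 5} = \sqrt{-5 + z}$)
$O{\left(f \right)} = \frac{438 + f}{6 \left(1 + f\right)}$ ($O{\left(f \right)} = \frac{\left(f + \left(227 - -211\right)\right) \frac{1}{f + \frac{f + f}{f + f}}}{6} = \frac{\left(f + \left(227 + 211\right)\right) \frac{1}{f + \frac{2 f}{2 f}}}{6} = \frac{\left(f + 438\right) \frac{1}{f + 2 f \frac{1}{2 f}}}{6} = \frac{\left(438 + f\right) \frac{1}{f + 1}}{6} = \frac{\left(438 + f\right) \frac{1}{1 + f}}{6} = \frac{\frac{1}{1 + f} \left(438 + f\right)}{6} = \frac{438 + f}{6 \left(1 + f\right)}$)
$\left(O{\left(o{\left(-22 \right)} \right)} + 241979\right) + 23097 = \left(\frac{438 + \sqrt{-5 - 22}}{6 \left(1 + \sqrt{-5 - 22}\right)} + 241979\right) + 23097 = \left(\frac{438 + \sqrt{-27}}{6 \left(1 + \sqrt{-27}\right)} + 241979\right) + 23097 = \left(\frac{438 + 3 i \sqrt{3}}{6 \left(1 + 3 i \sqrt{3}\right)} + 241979\right) + 23097 = \left(241979 + \frac{438 + 3 i \sqrt{3}}{6 \left(1 + 3 i \sqrt{3}\right)}\right) + 23097 = 265076 + \frac{438 + 3 i \sqrt{3}}{6 \left(1 + 3 i \sqrt{3}\right)}$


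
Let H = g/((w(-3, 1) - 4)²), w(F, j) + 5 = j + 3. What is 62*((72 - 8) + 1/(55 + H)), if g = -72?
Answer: 5171854/1303 ≈ 3969.2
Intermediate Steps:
w(F, j) = -2 + j (w(F, j) = -5 + (j + 3) = -5 + (3 + j) = -2 + j)
H = -72/25 (H = -72/((-2 + 1) - 4)² = -72/(-1 - 4)² = -72/((-5)²) = -72/25 ≈ -2.8800)
62*((72 - 8) + 1/(55 + H)) = 62*((72 - 8) + 1/(55 - 72/25)) = 62*(64 + 1/(1303/25)) = 62*(64 + 25/1303) = 62*(83417/1303) = 5171854/1303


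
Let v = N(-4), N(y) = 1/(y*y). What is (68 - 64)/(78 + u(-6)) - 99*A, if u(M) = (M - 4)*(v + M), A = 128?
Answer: -13926496/1099 ≈ -12672.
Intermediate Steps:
N(y) = y⁻² (N(y) = 1/(y²) = y⁻²)
v = 1/16 (v = (-4)⁻² = 1/16 ≈ 0.062500)
u(M) = (-4 + M)*(1/16 + M) (u(M) = (M - 4)*(1/16 + M) = (-4 + M)*(1/16 + M))
(68 - 64)/(78 + u(-6)) - 99*A = (68 - 64)/(78 + (-¼ + (-6)² - 63/16*(-6))) - 99*128 = 4/(78 + (-¼ + 36 + 189/8)) - 12672 = 4/(78 + 475/8) - 12672 = 4/(1099/8) - 12672 = 4*(8/1099) - 12672 = 32/1099 - 12672 = -13926496/1099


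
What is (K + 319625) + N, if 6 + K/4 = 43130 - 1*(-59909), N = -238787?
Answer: 492970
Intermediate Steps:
K = 412132 (K = -24 + 4*(43130 - 1*(-59909)) = -24 + 4*(43130 + 59909) = -24 + 4*103039 = -24 + 412156 = 412132)
(K + 319625) + N = (412132 + 319625) - 238787 = 731757 - 238787 = 492970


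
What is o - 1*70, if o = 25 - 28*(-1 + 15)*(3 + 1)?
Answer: -1613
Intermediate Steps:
o = -1543 (o = 25 - 392*4 = 25 - 28*56 = 25 - 1568 = -1543)
o - 1*70 = -1543 - 1*70 = -1543 - 70 = -1613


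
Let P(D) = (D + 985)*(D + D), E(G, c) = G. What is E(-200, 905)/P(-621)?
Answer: 25/56511 ≈ 0.00044239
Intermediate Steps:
P(D) = 2*D*(985 + D) (P(D) = (985 + D)*(2*D) = 2*D*(985 + D))
E(-200, 905)/P(-621) = -200*(-1/(1242*(985 - 621))) = -200/(2*(-621)*364) = -200/(-452088) = -200*(-1/452088) = 25/56511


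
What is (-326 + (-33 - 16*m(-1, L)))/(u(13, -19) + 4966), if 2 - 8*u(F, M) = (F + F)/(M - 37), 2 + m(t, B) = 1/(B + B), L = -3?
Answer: -217952/3337359 ≈ -0.065307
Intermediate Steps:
m(t, B) = -2 + 1/(2*B) (m(t, B) = -2 + 1/(B + B) = -2 + 1/(2*B))
u(F, M) = ¼ - F/(4*(-37 + M)) (u(F, M) = ¼ - (F + F)/(8*(M - 37)) = ¼ - 2*F/(8*(-37 + M)) = ¼ - F/(4*(-37 + M)))
(-326 + (-33 - 16*m(-1, L)))/(u(13, -19) + 4966) = (-326 + (-33 - 16*(-2 + (½)/(-3))))/((-37 - 19 - 1*13)/(4*(-37 - 19)) + 4966) = (-326 + (-33 - 16*(-2 + (½)*(-⅓))))/((¼)*(-37 - 19 - 13)/(-56) + 4966) = (-326 + (-33 - 16*(-2 - ⅙)))/((¼)*(-1/56)*(-69) + 4966) = (-326 + (-33 - 16*(-13/6)))/(69/224 + 4966) = (-326 + (-33 + 104/3))/(1112453/224) = (-326 + 5/3)*(224/1112453) = -973/3*224/1112453 = -217952/3337359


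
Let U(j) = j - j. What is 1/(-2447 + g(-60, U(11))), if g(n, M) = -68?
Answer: -1/2515 ≈ -0.00039761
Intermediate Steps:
U(j) = 0
1/(-2447 + g(-60, U(11))) = 1/(-2447 - 68) = 1/(-2515) = -1/2515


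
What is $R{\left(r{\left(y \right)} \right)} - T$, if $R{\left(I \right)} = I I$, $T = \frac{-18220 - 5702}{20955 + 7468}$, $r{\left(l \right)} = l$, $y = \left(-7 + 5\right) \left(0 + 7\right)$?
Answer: $\frac{5594830}{28423} \approx 196.84$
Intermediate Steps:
$y = -14$ ($y = \left(-2\right) 7 = -14$)
$T = - \frac{23922}{28423} \approx -0.84164$
$R{\left(I \right)} = I^{2}$
$R{\left(r{\left(y \right)} \right)} - T = \left(-14\right)^{2} - - \frac{23922}{28423} = 196 + \frac{23922}{28423} = \frac{5594830}{28423}$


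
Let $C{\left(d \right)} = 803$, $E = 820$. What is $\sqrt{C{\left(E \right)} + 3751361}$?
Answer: $2 \sqrt{938041} \approx 1937.1$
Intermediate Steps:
$\sqrt{C{\left(E \right)} + 3751361} = \sqrt{803 + 3751361} = \sqrt{3752164} = 2 \sqrt{938041}$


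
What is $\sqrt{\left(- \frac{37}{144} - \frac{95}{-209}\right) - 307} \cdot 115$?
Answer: $\frac{575 i \sqrt{213829}}{132} \approx 2014.3 i$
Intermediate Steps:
$\sqrt{\left(- \frac{37}{144} - \frac{95}{-209}\right) - 307} \cdot 115 = \sqrt{\left(\left(-37\right) \frac{1}{144} - - \frac{5}{11}\right) - 307} \cdot 115 = \sqrt{\left(- \frac{37}{144} + \frac{5}{11}\right) - 307} \cdot 115 = \sqrt{\frac{313}{1584} - 307} \cdot 115 = \sqrt{- \frac{485975}{1584}} \cdot 115 = \frac{5 i \sqrt{213829}}{132} \cdot 115 = \frac{575 i \sqrt{213829}}{132}$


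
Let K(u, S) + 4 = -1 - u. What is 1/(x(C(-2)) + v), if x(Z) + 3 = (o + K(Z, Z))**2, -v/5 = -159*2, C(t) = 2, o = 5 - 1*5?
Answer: 1/1636 ≈ 0.00061125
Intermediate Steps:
o = 0 (o = 5 - 5 = 0)
v = 1590 (v = -(-795)*2 = -5*(-318) = 1590)
K(u, S) = -5 - u (K(u, S) = -4 + (-1 - u) = -5 - u)
x(Z) = -3 + (-5 - Z)**2 (x(Z) = -3 + (0 + (-5 - Z))**2 = -3 + (-5 - Z)**2)
1/(x(C(-2)) + v) = 1/((-3 + (5 + 2)**2) + 1590) = 1/((-3 + 7**2) + 1590) = 1/((-3 + 49) + 1590) = 1/(46 + 1590) = 1/1636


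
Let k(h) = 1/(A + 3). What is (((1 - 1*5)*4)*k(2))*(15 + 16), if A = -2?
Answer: -496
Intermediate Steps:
k(h) = 1 (k(h) = 1/(-2 + 3) = 1/1 = 1)
(((1 - 1*5)*4)*k(2))*(15 + 16) = (((1 - 1*5)*4)*1)*(15 + 16) = (((1 - 5)*4)*1)*31 = (-4*4*1)*31 = -16*1*31 = -16*31 = -496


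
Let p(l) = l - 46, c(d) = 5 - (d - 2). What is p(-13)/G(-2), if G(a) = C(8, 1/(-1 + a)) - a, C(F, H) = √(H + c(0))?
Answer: 177/4 - 59*√15/4 ≈ -12.877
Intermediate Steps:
c(d) = 7 - d (c(d) = 5 - (-2 + d) = 5 + (2 - d) = 7 - d)
p(l) = -46 + l
C(F, H) = √(7 + H) (C(F, H) = √(H + (7 - 1*0)) = √(H + (7 + 0)) = √(H + 7) = √(7 + H))
G(a) = √(7 + 1/(-1 + a)) - a
p(-13)/G(-2) = (-46 - 13)/(√((-6 + 7*(-2))/(-1 - 2)) - 1*(-2)) = -59/(√((-6 - 14)/(-3)) + 2) = -59/(√(-⅓*(-20)) + 2) = -59/(√(20/3) + 2) = -59/(2*√15/3 + 2) = -59/(2 + 2*√15/3)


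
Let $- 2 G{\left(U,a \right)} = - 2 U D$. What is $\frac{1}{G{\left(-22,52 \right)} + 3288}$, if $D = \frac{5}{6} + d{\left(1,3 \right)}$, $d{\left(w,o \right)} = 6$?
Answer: $\frac{3}{9413} \approx 0.00031871$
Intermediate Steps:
$D = \frac{41}{6}$ ($D = \frac{5}{6} + 6 = \frac{41}{6} \approx 6.8333$)
$G{\left(U,a \right)} = \frac{41 U}{6}$ ($G{\left(U,a \right)} = - \frac{- 2 U \frac{41}{6}}{2} = - \frac{\left(- \frac{41}{3}\right) U}{2} = \frac{41 U}{6}$)
$\frac{1}{G{\left(-22,52 \right)} + 3288} = \frac{1}{\frac{41}{6} \left(-22\right) + 3288} = \frac{1}{- \frac{451}{3} + 3288} = \frac{1}{\frac{9413}{3}} = \frac{3}{9413}$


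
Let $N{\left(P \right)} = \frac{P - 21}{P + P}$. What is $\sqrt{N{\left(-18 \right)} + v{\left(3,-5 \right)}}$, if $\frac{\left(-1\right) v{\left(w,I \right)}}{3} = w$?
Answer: $\frac{i \sqrt{285}}{6} \approx 2.8137 i$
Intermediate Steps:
$N{\left(P \right)} = \frac{-21 + P}{2 P}$
$v{\left(w,I \right)} = - 3 w$
$\sqrt{N{\left(-18 \right)} + v{\left(3,-5 \right)}} = \sqrt{\frac{-21 - 18}{2 \left(-18\right)} - 9} = \sqrt{\frac{1}{2} \left(- \frac{1}{18}\right) \left(-39\right) - 9} = \sqrt{\frac{13}{12} - 9} = \sqrt{- \frac{95}{12}} = \frac{i \sqrt{285}}{6}$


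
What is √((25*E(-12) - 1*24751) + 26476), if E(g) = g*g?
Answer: 5*√213 ≈ 72.973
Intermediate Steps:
E(g) = g²
√((25*E(-12) - 1*24751) + 26476) = √((25*(-12)² - 1*24751) + 26476) = √((25*144 - 24751) + 26476) = √((3600 - 24751) + 26476) = √(-21151 + 26476) = √5325 = 5*√213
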